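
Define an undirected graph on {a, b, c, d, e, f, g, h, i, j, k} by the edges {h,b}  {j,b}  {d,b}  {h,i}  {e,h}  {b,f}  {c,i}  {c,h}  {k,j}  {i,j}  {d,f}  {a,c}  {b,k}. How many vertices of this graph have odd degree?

Degrees: a:1, b:5, c:3, d:2, e:1, f:2, g:0, h:4, i:3, j:3, k:2
Odd-degree vertices: a, b, c, e, i, j.

6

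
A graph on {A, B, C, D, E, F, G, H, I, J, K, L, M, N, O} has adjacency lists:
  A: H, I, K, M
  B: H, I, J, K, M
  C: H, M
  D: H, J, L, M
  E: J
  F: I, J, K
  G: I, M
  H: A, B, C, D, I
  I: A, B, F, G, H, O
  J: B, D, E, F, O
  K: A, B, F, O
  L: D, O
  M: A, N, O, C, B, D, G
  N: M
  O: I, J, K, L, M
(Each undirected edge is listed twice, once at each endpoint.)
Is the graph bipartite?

No

I-H-B-I is an odd cycle (length 3), and a bipartite graph can contain only even cycles.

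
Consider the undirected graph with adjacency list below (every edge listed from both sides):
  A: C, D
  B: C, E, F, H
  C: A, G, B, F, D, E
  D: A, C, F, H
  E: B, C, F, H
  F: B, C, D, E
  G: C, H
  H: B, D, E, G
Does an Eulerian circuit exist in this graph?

Degrees: A:2, B:4, C:6, D:4, E:4, F:4, G:2, H:4
Every vertex has even degree and the edges form a single connected piece, so an Eulerian circuit exists.

Yes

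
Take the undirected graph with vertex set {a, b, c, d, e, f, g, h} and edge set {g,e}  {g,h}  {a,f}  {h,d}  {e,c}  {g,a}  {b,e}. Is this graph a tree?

The graph has 8 vertices and 7 edges.
Connected and |E| = |V| - 1, which characterizes a tree.

Yes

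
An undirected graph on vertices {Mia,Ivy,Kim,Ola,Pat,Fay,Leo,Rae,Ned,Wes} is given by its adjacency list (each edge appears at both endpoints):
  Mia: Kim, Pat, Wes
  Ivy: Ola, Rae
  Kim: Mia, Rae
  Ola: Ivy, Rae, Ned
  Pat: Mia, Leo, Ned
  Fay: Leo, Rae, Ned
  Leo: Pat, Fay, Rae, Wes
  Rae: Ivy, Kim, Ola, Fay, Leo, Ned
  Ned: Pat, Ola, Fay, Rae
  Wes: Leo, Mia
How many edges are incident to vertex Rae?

Neighbors of Rae: Ivy, Kim, Ola, Fay, Leo, Ned.

6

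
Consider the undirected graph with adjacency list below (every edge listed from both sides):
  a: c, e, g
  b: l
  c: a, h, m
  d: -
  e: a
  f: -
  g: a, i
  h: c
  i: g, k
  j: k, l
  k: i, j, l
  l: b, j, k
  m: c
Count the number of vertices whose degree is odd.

Degrees: a:3, b:1, c:3, d:0, e:1, f:0, g:2, h:1, i:2, j:2, k:3, l:3, m:1
Odd-degree vertices: a, b, c, e, h, k, l, m.

8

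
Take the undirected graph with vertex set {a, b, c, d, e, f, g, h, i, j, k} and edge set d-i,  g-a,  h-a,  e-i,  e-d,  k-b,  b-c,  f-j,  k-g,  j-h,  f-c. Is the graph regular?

Degrees: a:2, b:2, c:2, d:2, e:2, f:2, g:2, h:2, i:2, j:2, k:2
All degrees equal 2; the graph is regular.

Yes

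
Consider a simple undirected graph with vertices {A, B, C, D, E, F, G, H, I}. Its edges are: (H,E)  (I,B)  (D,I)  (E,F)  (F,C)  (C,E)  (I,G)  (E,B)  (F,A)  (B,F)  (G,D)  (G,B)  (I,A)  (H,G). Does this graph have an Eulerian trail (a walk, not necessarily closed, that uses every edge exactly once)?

Degrees: A:2, B:4, C:2, D:2, E:4, F:4, G:4, H:2, I:4
Odd-degree vertices: none (0 total).
With 0 odd-degree vertices and all edges in one connected piece, an Eulerian trail exists.

Yes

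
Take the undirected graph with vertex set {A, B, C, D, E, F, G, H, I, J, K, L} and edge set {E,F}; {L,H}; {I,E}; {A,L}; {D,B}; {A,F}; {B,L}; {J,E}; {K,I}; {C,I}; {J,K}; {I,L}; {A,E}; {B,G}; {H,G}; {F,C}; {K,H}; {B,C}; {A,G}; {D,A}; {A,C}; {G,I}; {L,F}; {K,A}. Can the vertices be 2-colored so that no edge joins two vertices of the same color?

No

A-F-L-A is an odd cycle (length 3), and a bipartite graph can contain only even cycles.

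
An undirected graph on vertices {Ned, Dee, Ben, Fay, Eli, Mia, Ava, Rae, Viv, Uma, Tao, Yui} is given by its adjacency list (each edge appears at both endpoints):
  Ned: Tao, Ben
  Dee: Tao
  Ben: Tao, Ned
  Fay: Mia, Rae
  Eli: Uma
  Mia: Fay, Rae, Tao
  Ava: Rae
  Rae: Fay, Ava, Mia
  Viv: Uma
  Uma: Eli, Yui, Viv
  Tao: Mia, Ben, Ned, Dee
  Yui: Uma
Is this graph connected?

Component: {Eli, Viv, Uma, Yui}
Component: {Ned, Dee, Ben, Fay, Mia, Ava, Rae, Tao}
No edge joins these 2 groups, so the graph is disconnected.

No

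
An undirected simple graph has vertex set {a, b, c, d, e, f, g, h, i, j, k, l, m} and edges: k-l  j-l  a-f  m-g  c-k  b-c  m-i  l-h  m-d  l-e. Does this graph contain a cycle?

|V| = 13, |E| = 10, number of components = 3.
A forest on 13 vertices with 3 components has exactly 10 edges, which matches — so no cycle.

No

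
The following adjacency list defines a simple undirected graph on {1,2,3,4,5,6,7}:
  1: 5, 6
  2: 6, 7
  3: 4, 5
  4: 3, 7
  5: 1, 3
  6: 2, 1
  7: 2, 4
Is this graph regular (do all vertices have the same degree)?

Yes

Degrees: 1:2, 2:2, 3:2, 4:2, 5:2, 6:2, 7:2
All degrees equal 2; the graph is regular.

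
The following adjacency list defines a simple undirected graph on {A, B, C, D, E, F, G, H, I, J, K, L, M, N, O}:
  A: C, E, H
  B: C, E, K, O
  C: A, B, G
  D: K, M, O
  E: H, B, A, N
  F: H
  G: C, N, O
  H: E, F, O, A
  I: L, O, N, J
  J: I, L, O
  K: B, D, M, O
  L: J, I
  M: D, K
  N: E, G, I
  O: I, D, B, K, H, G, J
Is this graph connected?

Yes

Starting from A and exploring outward reaches every vertex (A, H, E, C, F, O, N, B, G, J, D, K, I, L, M); the graph is connected.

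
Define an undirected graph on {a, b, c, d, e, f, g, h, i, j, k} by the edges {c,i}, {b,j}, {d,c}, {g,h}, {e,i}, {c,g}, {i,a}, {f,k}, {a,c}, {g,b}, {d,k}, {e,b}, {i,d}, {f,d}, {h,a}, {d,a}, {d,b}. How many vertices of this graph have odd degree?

Degrees: a:4, b:4, c:4, d:6, e:2, f:2, g:3, h:2, i:4, j:1, k:2
Odd-degree vertices: g, j.

2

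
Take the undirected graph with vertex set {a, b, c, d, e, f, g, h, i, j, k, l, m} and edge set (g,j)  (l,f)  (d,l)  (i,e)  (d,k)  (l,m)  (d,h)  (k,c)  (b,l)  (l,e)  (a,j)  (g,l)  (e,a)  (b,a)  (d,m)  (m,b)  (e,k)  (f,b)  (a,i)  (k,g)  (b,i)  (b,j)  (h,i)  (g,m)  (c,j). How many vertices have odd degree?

Degrees: a:4, b:6, c:2, d:4, e:4, f:2, g:4, h:2, i:4, j:4, k:4, l:6, m:4
Odd-degree vertices: none.

0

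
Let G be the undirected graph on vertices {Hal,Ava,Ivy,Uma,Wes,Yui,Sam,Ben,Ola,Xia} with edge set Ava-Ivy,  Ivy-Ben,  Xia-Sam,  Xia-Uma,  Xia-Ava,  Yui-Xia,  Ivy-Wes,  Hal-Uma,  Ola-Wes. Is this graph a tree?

|V| = 10, |E| = 9.
Connected and |E| = |V| - 1, which characterizes a tree.

Yes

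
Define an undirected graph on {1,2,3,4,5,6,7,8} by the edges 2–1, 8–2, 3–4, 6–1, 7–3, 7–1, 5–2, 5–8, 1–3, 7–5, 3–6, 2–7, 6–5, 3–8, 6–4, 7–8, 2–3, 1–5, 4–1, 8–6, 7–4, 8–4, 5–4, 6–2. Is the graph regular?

Degrees: 1:6, 2:6, 3:6, 4:6, 5:6, 6:6, 7:6, 8:6
Every vertex has degree 6, so the graph is 6-regular.

Yes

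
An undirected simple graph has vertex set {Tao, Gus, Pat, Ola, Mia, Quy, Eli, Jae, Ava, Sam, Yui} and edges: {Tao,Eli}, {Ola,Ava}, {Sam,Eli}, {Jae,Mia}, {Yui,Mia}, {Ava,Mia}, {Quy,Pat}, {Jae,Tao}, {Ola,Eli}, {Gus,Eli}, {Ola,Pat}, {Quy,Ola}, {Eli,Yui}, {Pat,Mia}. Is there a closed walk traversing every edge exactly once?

Degrees: Tao:2, Gus:1, Pat:3, Ola:4, Mia:4, Quy:2, Eli:5, Jae:2, Ava:2, Sam:1, Yui:2
Vertices with odd degree: Gus, Pat, Eli, Sam. An Eulerian circuit requires all degrees even.

No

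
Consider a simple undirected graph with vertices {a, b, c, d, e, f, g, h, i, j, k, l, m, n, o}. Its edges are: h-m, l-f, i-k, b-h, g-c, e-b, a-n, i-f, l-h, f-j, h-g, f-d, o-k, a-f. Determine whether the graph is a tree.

The graph has 15 vertices and 14 edges.
It is connected with exactly 14 edges, hence acyclic — it is a tree.

Yes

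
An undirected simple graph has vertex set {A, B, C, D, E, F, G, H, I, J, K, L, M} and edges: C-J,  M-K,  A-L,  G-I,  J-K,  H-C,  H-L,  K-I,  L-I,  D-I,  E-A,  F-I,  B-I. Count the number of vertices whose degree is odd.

Degrees: A:2, B:1, C:2, D:1, E:1, F:1, G:1, H:2, I:6, J:2, K:3, L:3, M:1
Odd-degree vertices: B, D, E, F, G, K, L, M.

8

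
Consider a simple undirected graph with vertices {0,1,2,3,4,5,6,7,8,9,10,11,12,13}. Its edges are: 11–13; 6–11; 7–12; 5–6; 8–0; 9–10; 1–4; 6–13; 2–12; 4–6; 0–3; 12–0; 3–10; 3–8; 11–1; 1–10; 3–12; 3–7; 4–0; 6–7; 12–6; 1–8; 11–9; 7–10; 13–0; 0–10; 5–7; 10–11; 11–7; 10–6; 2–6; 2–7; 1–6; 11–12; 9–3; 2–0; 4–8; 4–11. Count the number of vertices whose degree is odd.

8

Degrees: 0:7, 1:5, 2:4, 3:6, 4:5, 5:2, 6:9, 7:7, 8:4, 9:3, 10:7, 11:8, 12:6, 13:3
Odd-degree vertices: 0, 1, 4, 6, 7, 9, 10, 13.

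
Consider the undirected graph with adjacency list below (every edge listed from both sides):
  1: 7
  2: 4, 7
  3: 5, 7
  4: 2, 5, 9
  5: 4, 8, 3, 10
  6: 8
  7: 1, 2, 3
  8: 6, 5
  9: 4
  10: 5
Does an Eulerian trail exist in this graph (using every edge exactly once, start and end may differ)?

Degrees: 1:1, 2:2, 3:2, 4:3, 5:4, 6:1, 7:3, 8:2, 9:1, 10:1
Odd-degree vertices: 1, 4, 6, 7, 9, 10 (6 total).
An Eulerian trail requires 0 or 2 odd-degree vertices; here there are 6.

No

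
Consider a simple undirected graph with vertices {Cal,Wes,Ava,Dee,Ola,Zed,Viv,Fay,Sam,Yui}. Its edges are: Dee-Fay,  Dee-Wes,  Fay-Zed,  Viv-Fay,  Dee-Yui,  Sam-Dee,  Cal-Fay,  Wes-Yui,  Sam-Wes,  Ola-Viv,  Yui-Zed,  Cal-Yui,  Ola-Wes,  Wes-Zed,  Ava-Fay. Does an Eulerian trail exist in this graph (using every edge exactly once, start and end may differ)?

No

Degrees: Cal:2, Wes:5, Ava:1, Dee:4, Ola:2, Zed:3, Viv:2, Fay:5, Sam:2, Yui:4
Odd-degree vertices: Wes, Ava, Zed, Fay (4 total).
With 4 odd-degree vertices (more than two), no single trail can use every edge.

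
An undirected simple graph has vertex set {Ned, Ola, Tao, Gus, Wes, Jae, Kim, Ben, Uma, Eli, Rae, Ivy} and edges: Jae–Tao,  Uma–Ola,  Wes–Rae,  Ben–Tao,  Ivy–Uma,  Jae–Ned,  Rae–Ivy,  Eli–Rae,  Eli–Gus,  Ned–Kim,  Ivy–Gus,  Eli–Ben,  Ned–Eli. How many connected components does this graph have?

Component: {Ned, Ola, Tao, Gus, Wes, Jae, Kim, Ben, Uma, Eli, Rae, Ivy}

1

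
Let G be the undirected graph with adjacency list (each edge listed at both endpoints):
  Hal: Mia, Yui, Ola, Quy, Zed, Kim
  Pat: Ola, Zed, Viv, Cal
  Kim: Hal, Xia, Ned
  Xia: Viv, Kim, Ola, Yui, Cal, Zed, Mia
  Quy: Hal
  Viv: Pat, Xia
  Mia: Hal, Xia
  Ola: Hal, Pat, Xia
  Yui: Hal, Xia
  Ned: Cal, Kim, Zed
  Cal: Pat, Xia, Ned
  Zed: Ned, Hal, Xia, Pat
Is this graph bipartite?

Yes

A valid 2-coloring puts {Kim, Quy, Viv, Mia, Ola, Yui, Cal, Zed} on one side and {Hal, Pat, Xia, Ned} on the other; every edge crosses between the two sides.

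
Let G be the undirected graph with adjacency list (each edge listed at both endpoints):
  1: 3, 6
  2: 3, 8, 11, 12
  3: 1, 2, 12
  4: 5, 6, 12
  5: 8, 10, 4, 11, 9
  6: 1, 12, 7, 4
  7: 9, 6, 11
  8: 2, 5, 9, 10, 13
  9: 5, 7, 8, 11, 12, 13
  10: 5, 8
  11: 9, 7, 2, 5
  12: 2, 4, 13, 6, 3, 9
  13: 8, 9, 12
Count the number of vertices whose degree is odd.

6

Degrees: 1:2, 2:4, 3:3, 4:3, 5:5, 6:4, 7:3, 8:5, 9:6, 10:2, 11:4, 12:6, 13:3
Odd-degree vertices: 3, 4, 5, 7, 8, 13.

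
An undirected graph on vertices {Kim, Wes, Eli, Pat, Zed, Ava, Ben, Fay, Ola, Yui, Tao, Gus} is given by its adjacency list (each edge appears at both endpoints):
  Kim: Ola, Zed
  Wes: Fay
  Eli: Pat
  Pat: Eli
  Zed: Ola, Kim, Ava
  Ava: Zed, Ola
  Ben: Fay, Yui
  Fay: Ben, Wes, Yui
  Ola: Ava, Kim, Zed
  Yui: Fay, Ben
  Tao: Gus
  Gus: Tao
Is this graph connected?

Component: {Eli, Pat}
Component: {Tao, Gus}
Component: {Kim, Zed, Ava, Ola}
Component: {Wes, Ben, Fay, Yui}
There are 4 separate components, so the graph is not connected.

No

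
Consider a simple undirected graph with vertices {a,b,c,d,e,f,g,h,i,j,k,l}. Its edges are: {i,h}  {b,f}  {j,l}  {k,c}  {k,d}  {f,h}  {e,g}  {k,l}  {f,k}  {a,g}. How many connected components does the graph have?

Component: {a, e, g}
Component: {b, c, d, f, h, i, j, k, l}

2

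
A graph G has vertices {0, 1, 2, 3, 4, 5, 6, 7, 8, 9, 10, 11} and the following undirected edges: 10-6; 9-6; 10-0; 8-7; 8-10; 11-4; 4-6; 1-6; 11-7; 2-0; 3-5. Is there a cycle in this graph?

Yes

|V| = 12, |E| = 11, number of components = 2.
Since 11 > 12 - 2, a cycle must exist; for instance 10-8-7-11-4-6-10.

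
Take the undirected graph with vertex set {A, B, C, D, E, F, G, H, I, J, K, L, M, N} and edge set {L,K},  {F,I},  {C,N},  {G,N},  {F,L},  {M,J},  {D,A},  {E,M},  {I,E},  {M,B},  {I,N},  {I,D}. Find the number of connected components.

Component: {H}
Component: {A, B, C, D, E, F, G, I, J, K, L, M, N}

2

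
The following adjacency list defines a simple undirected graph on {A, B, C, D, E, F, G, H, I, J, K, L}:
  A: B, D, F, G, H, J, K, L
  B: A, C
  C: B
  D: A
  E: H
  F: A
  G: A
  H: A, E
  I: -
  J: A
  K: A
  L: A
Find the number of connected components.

Component: {I}
Component: {A, B, C, D, E, F, G, H, J, K, L}

2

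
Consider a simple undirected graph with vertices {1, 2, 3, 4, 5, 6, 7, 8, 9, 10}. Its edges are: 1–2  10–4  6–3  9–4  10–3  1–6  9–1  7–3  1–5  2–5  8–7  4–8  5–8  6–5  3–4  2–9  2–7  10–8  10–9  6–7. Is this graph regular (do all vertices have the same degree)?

Degrees: 1:4, 2:4, 3:4, 4:4, 5:4, 6:4, 7:4, 8:4, 9:4, 10:4
Every vertex has degree 4, so the graph is 4-regular.

Yes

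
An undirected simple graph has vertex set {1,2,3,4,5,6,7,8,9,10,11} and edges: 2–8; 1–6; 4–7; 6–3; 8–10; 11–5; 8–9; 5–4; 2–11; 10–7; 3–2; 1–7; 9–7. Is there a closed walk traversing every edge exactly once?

Degrees: 1:2, 2:3, 3:2, 4:2, 5:2, 6:2, 7:4, 8:3, 9:2, 10:2, 11:2
Vertices with odd degree: 2, 8. An Eulerian circuit requires all degrees even.

No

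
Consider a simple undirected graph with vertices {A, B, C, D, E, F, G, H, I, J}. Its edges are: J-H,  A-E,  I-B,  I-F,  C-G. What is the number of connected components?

Component: {D}
Component: {A, E}
Component: {C, G}
Component: {H, J}
Component: {B, F, I}

5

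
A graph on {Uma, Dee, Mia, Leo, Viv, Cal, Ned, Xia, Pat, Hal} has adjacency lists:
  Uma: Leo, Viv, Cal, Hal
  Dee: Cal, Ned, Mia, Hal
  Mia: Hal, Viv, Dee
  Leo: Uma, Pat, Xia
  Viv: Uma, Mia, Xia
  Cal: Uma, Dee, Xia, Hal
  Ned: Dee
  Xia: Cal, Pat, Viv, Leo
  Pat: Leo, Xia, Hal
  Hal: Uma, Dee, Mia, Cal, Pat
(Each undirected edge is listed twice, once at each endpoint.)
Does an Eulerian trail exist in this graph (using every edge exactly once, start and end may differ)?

No

Degrees: Uma:4, Dee:4, Mia:3, Leo:3, Viv:3, Cal:4, Ned:1, Xia:4, Pat:3, Hal:5
Odd-degree vertices: Mia, Leo, Viv, Ned, Pat, Hal (6 total).
With 6 odd-degree vertices (more than two), no single trail can use every edge.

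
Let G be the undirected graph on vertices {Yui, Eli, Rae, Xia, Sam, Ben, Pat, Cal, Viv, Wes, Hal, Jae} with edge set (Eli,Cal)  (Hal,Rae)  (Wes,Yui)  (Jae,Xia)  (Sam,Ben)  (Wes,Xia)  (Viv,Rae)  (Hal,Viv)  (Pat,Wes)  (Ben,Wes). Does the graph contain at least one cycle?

Yes

|V| = 12, |E| = 10, number of components = 3.
One cycle is Rae-Viv-Hal-Rae.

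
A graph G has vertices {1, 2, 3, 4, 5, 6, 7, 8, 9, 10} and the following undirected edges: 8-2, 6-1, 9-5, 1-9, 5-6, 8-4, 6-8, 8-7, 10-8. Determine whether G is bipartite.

Partition the vertices as {2, 3, 4, 6, 7, 9, 10} vs {1, 5, 8}. Each listed edge has one endpoint in each part, so the graph is bipartite.

Yes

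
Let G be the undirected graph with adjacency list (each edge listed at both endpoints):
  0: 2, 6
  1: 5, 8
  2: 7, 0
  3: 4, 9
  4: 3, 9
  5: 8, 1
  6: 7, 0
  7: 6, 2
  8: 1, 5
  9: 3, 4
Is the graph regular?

Degrees: 0:2, 1:2, 2:2, 3:2, 4:2, 5:2, 6:2, 7:2, 8:2, 9:2
Every vertex has degree 2, so the graph is 2-regular.

Yes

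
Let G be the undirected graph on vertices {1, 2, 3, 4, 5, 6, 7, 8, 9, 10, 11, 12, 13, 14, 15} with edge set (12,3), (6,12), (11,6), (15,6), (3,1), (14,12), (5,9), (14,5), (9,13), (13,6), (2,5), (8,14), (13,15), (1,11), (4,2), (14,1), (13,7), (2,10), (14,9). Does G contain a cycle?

The graph has 15 vertices, 19 edges, and 1 connected component.
Since 19 > 15 - 1, a cycle must exist; for instance 14-9-5-14.

Yes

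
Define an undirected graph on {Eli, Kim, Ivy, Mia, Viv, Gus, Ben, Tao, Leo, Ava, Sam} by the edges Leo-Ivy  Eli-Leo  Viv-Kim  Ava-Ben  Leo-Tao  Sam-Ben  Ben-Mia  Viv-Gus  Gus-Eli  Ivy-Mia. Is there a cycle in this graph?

No

|V| = 11, |E| = 10, number of components = 1.
A forest on 11 vertices with 1 component has exactly 10 edges, which matches — so no cycle.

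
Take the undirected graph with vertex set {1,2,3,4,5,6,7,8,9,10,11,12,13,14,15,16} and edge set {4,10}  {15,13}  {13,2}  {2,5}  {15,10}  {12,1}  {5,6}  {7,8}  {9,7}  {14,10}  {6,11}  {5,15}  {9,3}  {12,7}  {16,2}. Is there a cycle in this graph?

Yes

The graph has 16 vertices, 15 edges, and 2 connected components.
One cycle is 2-5-15-13-2.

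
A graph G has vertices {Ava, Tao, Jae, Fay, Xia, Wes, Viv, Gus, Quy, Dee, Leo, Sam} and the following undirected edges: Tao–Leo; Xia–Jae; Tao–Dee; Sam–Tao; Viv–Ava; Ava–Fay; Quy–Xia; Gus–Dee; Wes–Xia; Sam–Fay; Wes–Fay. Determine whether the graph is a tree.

Yes

|V| = 12, |E| = 11.
Connected and |E| = |V| - 1, which characterizes a tree.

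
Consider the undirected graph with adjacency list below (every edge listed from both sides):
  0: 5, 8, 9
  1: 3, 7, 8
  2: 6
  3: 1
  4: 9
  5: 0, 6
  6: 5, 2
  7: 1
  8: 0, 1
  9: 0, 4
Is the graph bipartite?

Partition the vertices as {2, 3, 5, 7, 8, 9} vs {0, 1, 4, 6}. Each listed edge has one endpoint in each part, so the graph is bipartite.

Yes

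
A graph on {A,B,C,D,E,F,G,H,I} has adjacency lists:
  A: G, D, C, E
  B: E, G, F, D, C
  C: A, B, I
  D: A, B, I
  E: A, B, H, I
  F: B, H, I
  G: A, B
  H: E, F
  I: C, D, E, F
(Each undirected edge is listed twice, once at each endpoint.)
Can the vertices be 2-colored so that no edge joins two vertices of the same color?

Yes

Partition the vertices as {C, D, E, F, G} vs {A, B, H, I}. Each listed edge has one endpoint in each part, so the graph is bipartite.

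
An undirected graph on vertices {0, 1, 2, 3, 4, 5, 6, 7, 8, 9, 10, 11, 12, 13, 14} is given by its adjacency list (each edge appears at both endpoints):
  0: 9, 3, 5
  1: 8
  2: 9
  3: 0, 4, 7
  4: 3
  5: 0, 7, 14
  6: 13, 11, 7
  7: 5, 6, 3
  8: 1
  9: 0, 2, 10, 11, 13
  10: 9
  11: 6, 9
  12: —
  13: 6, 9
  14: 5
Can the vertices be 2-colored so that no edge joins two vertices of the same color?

Color {3, 5, 6, 8, 9, 12} black and {0, 1, 2, 4, 7, 10, 11, 13, 14} white. No edge joins two same-colored vertices, so the graph is bipartite.

Yes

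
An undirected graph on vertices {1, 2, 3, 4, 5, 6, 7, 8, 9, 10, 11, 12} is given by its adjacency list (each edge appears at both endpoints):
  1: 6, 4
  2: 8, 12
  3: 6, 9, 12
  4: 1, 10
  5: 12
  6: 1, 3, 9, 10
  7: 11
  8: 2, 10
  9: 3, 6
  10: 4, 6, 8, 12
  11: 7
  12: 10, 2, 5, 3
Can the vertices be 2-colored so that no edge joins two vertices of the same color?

The cycle 3-9-6-3 has length 3, which is odd, so the graph is not bipartite.

No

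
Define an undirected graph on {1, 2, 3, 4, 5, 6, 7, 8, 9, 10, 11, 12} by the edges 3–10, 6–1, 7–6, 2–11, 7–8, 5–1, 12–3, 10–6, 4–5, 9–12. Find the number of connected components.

Component: {2, 11}
Component: {1, 3, 4, 5, 6, 7, 8, 9, 10, 12}

2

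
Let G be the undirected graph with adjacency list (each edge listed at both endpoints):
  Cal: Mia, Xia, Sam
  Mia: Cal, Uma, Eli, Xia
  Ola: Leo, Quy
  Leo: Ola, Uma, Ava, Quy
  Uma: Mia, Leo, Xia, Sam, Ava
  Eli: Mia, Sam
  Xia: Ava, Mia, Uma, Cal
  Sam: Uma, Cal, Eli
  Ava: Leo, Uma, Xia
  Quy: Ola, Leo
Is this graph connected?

A breadth-first search from Cal visits Cal, Mia, Sam, Xia, Uma, Eli, Ava, Leo, Quy, Ola — all 10 vertices — so the graph is connected.

Yes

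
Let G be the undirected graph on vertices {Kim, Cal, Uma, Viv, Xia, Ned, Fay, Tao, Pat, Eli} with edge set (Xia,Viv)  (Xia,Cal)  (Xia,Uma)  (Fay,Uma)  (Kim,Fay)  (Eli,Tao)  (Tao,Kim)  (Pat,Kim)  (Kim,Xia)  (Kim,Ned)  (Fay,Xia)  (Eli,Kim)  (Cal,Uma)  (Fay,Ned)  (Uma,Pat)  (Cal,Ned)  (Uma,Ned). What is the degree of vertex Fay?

Neighbors of Fay: Kim, Uma, Xia, Ned.

4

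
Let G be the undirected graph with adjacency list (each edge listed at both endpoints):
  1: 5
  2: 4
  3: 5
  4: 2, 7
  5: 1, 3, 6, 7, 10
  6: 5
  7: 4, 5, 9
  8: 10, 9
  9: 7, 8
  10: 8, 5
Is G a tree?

No

The graph has 10 vertices and 10 edges.
A tree on 10 vertices has exactly 9 edges; this graph has 10, so it contains a cycle and is not a tree.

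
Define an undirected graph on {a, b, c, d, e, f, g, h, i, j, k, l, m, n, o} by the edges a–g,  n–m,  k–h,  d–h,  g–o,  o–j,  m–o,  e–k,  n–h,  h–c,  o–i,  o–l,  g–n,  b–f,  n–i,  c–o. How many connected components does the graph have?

Component: {b, f}
Component: {a, c, d, e, g, h, i, j, k, l, m, n, o}

2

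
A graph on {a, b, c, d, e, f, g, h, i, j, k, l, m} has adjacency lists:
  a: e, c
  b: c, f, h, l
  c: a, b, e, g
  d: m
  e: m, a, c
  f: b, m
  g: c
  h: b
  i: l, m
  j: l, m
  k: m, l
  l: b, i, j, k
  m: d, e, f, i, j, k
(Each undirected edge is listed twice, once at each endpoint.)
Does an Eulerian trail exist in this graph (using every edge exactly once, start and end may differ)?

Degrees: a:2, b:4, c:4, d:1, e:3, f:2, g:1, h:1, i:2, j:2, k:2, l:4, m:6
Odd-degree vertices: d, e, g, h (4 total).
With 4 odd-degree vertices (more than two), no single trail can use every edge.

No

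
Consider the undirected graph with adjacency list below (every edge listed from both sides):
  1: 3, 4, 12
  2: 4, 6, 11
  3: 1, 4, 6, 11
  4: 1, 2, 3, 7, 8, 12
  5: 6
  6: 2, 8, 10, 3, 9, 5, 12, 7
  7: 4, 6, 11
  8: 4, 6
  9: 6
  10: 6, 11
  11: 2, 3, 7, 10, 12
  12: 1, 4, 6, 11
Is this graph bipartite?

No

The cycle 1-4-12-1 has length 3, which is odd, so the graph is not bipartite.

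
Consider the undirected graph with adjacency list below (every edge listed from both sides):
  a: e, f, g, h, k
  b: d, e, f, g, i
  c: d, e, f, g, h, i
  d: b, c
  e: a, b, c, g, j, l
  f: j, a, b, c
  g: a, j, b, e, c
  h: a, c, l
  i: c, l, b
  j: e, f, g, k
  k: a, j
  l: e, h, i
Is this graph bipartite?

The cycle e-g-a-e has length 3, which is odd, so the graph is not bipartite.

No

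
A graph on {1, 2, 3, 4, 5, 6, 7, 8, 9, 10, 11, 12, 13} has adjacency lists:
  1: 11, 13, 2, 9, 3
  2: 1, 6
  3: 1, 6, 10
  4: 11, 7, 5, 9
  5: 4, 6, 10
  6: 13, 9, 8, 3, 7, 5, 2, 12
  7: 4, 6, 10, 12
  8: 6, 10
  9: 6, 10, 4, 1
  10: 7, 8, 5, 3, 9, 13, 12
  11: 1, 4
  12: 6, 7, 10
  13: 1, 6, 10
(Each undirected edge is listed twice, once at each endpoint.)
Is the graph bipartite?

No

The cycle 7-12-6-7 has length 3, which is odd, so the graph is not bipartite.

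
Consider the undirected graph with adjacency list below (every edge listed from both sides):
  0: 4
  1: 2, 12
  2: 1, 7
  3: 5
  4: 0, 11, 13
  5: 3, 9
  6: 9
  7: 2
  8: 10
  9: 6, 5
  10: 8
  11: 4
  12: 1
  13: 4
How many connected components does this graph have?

Component: {8, 10}
Component: {0, 4, 11, 13}
Component: {1, 2, 7, 12}
Component: {3, 5, 6, 9}

4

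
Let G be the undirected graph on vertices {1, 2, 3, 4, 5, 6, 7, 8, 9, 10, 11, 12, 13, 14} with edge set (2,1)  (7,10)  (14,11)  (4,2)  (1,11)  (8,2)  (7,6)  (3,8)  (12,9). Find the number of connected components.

Component: {5}
Component: {13}
Component: {9, 12}
Component: {6, 7, 10}
Component: {1, 2, 3, 4, 8, 11, 14}

5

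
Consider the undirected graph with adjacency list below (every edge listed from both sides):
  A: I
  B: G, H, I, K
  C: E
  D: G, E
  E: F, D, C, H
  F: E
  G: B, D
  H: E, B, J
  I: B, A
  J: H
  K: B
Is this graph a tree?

|V| = 11, |E| = 11.
Connected but with 11 > 10 edges, so it has a cycle and is not a tree.

No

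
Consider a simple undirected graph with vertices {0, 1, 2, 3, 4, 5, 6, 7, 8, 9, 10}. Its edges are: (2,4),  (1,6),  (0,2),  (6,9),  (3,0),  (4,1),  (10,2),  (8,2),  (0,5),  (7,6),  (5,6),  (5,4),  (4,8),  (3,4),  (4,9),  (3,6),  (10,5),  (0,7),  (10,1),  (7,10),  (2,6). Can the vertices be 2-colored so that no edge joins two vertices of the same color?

No

2-8-4-2 is an odd cycle (length 3), and a bipartite graph can contain only even cycles.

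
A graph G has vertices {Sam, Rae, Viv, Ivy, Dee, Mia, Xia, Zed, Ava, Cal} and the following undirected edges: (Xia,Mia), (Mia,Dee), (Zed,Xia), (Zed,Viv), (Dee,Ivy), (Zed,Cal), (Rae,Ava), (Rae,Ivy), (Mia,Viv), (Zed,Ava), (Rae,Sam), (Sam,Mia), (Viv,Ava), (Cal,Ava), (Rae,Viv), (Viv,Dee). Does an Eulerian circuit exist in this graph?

Degrees: Sam:2, Rae:4, Viv:5, Ivy:2, Dee:3, Mia:4, Xia:2, Zed:4, Ava:4, Cal:2
Vertices with odd degree: Viv, Dee. An Eulerian circuit requires all degrees even.

No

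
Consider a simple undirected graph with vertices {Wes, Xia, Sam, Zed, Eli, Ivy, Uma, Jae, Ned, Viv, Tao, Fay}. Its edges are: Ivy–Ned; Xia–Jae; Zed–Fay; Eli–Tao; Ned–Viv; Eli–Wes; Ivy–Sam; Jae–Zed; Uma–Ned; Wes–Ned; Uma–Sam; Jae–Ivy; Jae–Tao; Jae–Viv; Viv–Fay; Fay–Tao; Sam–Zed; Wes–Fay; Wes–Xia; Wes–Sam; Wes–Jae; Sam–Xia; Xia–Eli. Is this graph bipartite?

The cycle Sam-Xia-Wes-Sam has length 3, which is odd, so the graph is not bipartite.

No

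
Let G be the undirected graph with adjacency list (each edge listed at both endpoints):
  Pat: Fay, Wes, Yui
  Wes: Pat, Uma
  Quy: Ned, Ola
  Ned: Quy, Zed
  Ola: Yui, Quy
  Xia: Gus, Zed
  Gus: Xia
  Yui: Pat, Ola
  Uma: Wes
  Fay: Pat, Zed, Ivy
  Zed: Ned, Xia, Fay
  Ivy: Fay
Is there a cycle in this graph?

Yes

The graph has 12 vertices, 12 edges, and 1 connected component.
One cycle is Pat-Fay-Zed-Ned-Quy-Ola-Yui-Pat.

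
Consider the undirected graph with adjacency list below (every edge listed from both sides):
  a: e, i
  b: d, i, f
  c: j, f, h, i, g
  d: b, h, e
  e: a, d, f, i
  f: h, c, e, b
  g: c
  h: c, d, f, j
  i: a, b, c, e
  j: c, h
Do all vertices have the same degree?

No

Degrees: a:2, b:3, c:5, d:3, e:4, f:4, g:1, h:4, i:4, j:2
Vertex g has degree 1 while c has degree 5, so the graph is not regular.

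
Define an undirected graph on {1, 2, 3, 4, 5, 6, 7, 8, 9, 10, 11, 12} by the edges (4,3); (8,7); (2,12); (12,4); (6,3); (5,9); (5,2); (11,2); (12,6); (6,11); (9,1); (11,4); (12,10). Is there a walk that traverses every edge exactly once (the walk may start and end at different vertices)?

No

Degrees: 1:1, 2:3, 3:2, 4:3, 5:2, 6:3, 7:1, 8:1, 9:2, 10:1, 11:3, 12:4
Odd-degree vertices: 1, 2, 4, 6, 7, 8, 10, 11 (8 total).
With 8 odd-degree vertices (more than two), no single trail can use every edge.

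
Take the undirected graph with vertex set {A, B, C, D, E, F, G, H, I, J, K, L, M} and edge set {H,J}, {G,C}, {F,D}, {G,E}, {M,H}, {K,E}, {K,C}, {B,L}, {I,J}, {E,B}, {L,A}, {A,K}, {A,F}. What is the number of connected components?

Component: {H, I, J, M}
Component: {A, B, C, D, E, F, G, K, L}

2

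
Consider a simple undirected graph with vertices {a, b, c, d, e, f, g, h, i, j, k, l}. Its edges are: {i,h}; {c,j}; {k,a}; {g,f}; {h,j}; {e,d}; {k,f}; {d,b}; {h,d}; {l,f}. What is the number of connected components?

2

Component: {a, f, g, k, l}
Component: {b, c, d, e, h, i, j}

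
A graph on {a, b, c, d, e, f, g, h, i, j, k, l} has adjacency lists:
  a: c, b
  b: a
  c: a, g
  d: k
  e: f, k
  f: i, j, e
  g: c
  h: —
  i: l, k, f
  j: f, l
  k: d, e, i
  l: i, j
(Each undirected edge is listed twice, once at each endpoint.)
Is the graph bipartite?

Yes

A valid 2-coloring puts {b, c, f, h, k, l} on one side and {a, d, e, g, i, j} on the other; every edge crosses between the two sides.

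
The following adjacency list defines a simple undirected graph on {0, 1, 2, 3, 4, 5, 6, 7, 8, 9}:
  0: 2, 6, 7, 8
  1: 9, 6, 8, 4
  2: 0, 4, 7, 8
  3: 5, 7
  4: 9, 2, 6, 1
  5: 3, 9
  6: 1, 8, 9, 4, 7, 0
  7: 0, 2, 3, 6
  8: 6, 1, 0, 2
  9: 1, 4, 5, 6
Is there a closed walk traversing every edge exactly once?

Yes

Degrees: 0:4, 1:4, 2:4, 3:2, 4:4, 5:2, 6:6, 7:4, 8:4, 9:4
All degrees are even and the non-isolated vertices are connected — an Eulerian circuit exists.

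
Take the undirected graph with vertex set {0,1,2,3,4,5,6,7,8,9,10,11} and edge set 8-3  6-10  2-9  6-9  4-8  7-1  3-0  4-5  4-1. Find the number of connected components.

3

Component: {11}
Component: {2, 6, 9, 10}
Component: {0, 1, 3, 4, 5, 7, 8}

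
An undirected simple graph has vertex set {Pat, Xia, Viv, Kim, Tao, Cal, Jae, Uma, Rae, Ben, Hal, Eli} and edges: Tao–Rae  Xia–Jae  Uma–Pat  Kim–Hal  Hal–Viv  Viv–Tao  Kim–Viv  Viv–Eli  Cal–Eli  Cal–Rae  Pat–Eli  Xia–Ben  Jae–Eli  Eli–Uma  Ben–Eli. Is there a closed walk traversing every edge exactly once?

Yes

Degrees: Pat:2, Xia:2, Viv:4, Kim:2, Tao:2, Cal:2, Jae:2, Uma:2, Rae:2, Ben:2, Hal:2, Eli:6
Every vertex has even degree and the edges form a single connected piece, so an Eulerian circuit exists.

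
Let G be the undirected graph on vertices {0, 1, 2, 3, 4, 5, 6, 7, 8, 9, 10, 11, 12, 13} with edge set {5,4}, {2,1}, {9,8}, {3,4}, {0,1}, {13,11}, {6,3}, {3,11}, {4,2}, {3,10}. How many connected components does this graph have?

Component: {7}
Component: {12}
Component: {8, 9}
Component: {0, 1, 2, 3, 4, 5, 6, 10, 11, 13}

4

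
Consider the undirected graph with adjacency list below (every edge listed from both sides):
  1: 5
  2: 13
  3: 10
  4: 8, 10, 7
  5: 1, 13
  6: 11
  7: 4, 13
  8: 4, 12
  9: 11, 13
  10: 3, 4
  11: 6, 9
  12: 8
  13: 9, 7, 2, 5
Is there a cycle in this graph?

|V| = 13, |E| = 12, number of components = 1.
A forest on 13 vertices with 1 component has exactly 12 edges, which matches — so no cycle.

No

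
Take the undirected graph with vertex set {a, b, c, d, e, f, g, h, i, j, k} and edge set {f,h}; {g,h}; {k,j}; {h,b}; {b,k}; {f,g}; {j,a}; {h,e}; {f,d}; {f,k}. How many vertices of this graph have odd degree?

4

Degrees: a:1, b:2, c:0, d:1, e:1, f:4, g:2, h:4, i:0, j:2, k:3
Odd-degree vertices: a, d, e, k.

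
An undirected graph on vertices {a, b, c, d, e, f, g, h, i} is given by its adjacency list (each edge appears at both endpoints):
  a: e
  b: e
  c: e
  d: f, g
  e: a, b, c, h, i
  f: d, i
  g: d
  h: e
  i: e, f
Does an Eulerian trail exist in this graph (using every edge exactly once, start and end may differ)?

No

Degrees: a:1, b:1, c:1, d:2, e:5, f:2, g:1, h:1, i:2
Odd-degree vertices: a, b, c, e, g, h (6 total).
An Eulerian trail requires 0 or 2 odd-degree vertices; here there are 6.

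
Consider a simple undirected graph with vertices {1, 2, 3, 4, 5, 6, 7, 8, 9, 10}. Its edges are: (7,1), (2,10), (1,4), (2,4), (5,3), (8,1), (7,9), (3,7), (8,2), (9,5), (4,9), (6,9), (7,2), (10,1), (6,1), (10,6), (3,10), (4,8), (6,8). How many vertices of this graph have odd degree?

Degrees: 1:5, 2:4, 3:3, 4:4, 5:2, 6:4, 7:4, 8:4, 9:4, 10:4
Odd-degree vertices: 1, 3.

2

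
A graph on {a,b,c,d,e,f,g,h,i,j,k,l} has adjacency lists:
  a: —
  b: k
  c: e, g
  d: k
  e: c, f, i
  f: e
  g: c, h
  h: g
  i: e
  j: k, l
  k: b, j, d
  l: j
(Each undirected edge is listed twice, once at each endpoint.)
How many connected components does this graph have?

3

Component: {a}
Component: {b, d, j, k, l}
Component: {c, e, f, g, h, i}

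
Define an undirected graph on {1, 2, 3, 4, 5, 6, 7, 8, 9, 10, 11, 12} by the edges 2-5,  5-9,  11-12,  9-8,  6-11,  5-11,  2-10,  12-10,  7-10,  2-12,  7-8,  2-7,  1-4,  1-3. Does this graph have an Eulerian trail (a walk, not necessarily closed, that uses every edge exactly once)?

No

Degrees: 1:2, 2:4, 3:1, 4:1, 5:3, 6:1, 7:3, 8:2, 9:2, 10:3, 11:3, 12:3
Odd-degree vertices: 3, 4, 5, 6, 7, 10, 11, 12 (8 total).
An Eulerian trail requires 0 or 2 odd-degree vertices; here there are 8.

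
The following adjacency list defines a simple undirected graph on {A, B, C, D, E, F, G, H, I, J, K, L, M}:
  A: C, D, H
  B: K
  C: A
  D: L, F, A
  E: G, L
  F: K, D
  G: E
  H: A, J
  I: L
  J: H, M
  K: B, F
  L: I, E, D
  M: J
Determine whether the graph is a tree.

Yes

The graph has 13 vertices and 12 edges.
It is connected with exactly 12 edges, hence acyclic — it is a tree.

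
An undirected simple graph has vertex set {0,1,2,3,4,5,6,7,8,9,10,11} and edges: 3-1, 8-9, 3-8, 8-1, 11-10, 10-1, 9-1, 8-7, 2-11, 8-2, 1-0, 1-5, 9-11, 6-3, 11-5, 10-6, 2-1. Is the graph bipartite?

No

9-8-1-9 is an odd cycle (length 3), and a bipartite graph can contain only even cycles.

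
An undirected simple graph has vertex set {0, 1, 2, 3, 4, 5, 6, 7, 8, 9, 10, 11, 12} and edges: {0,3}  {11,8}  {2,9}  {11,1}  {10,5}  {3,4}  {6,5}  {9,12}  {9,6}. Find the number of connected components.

4

Component: {7}
Component: {0, 3, 4}
Component: {1, 8, 11}
Component: {2, 5, 6, 9, 10, 12}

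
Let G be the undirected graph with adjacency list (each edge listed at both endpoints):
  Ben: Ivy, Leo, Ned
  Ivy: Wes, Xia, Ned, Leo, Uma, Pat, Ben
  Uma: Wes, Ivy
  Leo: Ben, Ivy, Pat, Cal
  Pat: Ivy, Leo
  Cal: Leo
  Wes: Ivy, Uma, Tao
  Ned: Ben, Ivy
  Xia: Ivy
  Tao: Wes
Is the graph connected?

Yes

Starting from Ben and exploring outward reaches every vertex (Ben, Leo, Ivy, Ned, Cal, Pat, Uma, Xia, Wes, Tao); the graph is connected.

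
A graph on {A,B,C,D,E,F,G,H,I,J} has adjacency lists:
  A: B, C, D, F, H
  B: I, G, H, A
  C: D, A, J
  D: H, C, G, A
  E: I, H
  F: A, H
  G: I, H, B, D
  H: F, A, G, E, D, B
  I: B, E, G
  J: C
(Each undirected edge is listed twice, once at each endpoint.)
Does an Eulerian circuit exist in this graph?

No

Degrees: A:5, B:4, C:3, D:4, E:2, F:2, G:4, H:6, I:3, J:1
Vertices with odd degree: A, C, I, J. An Eulerian circuit requires all degrees even.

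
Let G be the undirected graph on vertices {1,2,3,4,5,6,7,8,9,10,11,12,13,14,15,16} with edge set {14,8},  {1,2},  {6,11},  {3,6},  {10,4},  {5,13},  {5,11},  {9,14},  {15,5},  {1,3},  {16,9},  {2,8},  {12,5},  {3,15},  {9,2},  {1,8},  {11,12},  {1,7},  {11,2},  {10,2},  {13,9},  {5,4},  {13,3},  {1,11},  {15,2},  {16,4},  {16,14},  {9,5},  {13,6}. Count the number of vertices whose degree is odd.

10

Degrees: 1:5, 2:6, 3:4, 4:3, 5:6, 6:3, 7:1, 8:3, 9:5, 10:2, 11:5, 12:2, 13:4, 14:3, 15:3, 16:3
Odd-degree vertices: 1, 4, 6, 7, 8, 9, 11, 14, 15, 16.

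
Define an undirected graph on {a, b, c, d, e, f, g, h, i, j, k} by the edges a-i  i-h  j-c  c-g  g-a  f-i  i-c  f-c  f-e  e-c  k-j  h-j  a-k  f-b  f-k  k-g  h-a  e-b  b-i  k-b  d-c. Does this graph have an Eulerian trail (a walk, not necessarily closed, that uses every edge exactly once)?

Degrees: a:4, b:4, c:6, d:1, e:3, f:5, g:3, h:3, i:5, j:3, k:5
Odd-degree vertices: d, e, f, g, h, i, j, k (8 total).
With 8 odd-degree vertices (more than two), no single trail can use every edge.

No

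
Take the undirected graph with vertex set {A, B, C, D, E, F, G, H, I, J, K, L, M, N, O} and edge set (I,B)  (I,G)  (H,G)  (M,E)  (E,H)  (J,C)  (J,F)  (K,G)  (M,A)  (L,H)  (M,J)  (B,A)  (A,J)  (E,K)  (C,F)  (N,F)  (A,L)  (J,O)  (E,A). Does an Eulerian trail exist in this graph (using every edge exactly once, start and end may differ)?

Degrees: A:5, B:2, C:2, D:0, E:4, F:3, G:3, H:3, I:2, J:5, K:2, L:2, M:3, N:1, O:1
Odd-degree vertices: A, F, G, H, J, M, N, O (8 total).
With 8 odd-degree vertices (more than two), no single trail can use every edge.

No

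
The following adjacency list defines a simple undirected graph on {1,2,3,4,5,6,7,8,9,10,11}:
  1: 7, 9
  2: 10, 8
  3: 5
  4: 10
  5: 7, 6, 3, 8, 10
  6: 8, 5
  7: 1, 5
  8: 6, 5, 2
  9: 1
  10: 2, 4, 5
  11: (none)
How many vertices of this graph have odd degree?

6

Degrees: 1:2, 2:2, 3:1, 4:1, 5:5, 6:2, 7:2, 8:3, 9:1, 10:3, 11:0
Odd-degree vertices: 3, 4, 5, 8, 9, 10.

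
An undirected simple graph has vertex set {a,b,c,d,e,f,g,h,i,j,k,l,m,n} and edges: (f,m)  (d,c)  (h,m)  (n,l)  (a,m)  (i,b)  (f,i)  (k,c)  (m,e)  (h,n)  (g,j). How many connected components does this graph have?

Component: {g, j}
Component: {c, d, k}
Component: {a, b, e, f, h, i, l, m, n}

3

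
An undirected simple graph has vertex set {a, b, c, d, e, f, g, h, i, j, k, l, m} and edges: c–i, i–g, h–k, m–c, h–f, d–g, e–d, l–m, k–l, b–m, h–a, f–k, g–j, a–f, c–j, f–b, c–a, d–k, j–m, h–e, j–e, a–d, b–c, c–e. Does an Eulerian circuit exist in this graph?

Degrees: a:4, b:3, c:6, d:4, e:4, f:4, g:3, h:4, i:2, j:4, k:4, l:2, m:4
b, g have odd degree; an Eulerian circuit needs every degree to be even, so none exists.

No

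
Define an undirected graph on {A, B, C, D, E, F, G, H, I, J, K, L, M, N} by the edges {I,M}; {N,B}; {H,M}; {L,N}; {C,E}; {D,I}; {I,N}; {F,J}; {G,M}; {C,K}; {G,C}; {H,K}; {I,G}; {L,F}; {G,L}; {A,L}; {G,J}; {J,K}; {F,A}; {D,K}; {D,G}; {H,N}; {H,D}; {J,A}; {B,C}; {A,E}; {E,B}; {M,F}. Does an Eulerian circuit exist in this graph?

No

Degrees: A:4, B:3, C:4, D:4, E:3, F:4, G:6, H:4, I:4, J:4, K:4, L:4, M:4, N:4
B, E have odd degree; an Eulerian circuit needs every degree to be even, so none exists.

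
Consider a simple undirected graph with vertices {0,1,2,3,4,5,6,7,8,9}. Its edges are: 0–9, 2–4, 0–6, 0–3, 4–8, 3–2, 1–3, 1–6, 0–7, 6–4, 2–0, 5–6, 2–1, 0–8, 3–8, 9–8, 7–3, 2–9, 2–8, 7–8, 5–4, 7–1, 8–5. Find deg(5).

3

Neighbors of 5: 4, 6, 8.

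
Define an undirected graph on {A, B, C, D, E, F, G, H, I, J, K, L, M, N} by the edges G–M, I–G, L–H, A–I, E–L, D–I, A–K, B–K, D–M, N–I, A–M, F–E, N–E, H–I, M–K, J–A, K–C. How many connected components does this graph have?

Component: {A, B, C, D, E, F, G, H, I, J, K, L, M, N}

1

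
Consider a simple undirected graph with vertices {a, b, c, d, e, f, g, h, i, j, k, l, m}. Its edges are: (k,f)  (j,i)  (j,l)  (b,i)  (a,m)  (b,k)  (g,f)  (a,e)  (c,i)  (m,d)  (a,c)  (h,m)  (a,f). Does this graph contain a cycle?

Yes

The graph has 13 vertices, 13 edges, and 1 connected component.
Since 13 > 13 - 1, a cycle must exist; for instance a-f-k-b-i-c-a.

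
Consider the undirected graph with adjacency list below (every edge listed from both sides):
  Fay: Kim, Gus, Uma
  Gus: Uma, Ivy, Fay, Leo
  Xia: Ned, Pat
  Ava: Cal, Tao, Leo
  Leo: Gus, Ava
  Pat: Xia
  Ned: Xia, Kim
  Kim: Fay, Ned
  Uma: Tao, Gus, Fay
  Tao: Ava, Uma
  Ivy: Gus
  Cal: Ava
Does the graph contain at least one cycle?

Yes

The graph has 12 vertices, 13 edges, and 1 connected component.
One cycle is Uma-Gus-Leo-Ava-Tao-Uma.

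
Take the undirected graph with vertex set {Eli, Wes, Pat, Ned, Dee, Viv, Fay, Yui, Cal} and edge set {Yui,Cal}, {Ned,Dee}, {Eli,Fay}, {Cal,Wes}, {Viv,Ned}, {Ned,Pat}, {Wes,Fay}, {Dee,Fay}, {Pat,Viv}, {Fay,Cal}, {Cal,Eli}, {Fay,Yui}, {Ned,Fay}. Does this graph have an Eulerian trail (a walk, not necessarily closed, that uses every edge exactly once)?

Degrees: Eli:2, Wes:2, Pat:2, Ned:4, Dee:2, Viv:2, Fay:6, Yui:2, Cal:4
Odd-degree vertices: none (0 total).
The non-isolated vertices are connected and exactly 0 have odd degree, so an Eulerian trail exists.

Yes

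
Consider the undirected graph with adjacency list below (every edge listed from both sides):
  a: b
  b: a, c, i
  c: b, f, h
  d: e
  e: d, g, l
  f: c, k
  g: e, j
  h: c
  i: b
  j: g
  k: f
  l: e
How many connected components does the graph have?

2

Component: {d, e, g, j, l}
Component: {a, b, c, f, h, i, k}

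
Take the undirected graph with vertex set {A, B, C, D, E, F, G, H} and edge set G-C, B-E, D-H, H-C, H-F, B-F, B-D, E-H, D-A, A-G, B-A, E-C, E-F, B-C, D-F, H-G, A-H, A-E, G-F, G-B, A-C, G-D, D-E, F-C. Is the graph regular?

Yes

Degrees: A:6, B:6, C:6, D:6, E:6, F:6, G:6, H:6
All degrees equal 6; the graph is regular.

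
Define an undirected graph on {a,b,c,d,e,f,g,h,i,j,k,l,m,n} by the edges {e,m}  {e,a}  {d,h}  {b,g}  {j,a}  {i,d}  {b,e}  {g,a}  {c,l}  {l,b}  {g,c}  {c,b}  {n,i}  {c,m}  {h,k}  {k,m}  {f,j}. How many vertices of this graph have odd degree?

6

Degrees: a:3, b:4, c:4, d:2, e:3, f:1, g:3, h:2, i:2, j:2, k:2, l:2, m:3, n:1
Odd-degree vertices: a, e, f, g, m, n.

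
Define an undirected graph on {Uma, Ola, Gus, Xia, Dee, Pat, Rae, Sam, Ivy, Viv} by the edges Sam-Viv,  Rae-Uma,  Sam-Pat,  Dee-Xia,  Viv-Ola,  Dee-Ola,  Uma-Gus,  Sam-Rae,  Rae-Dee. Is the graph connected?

Component: {Ivy}
Component: {Uma, Ola, Gus, Xia, Dee, Pat, Rae, Sam, Viv}
There are 2 separate components, so the graph is not connected.

No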